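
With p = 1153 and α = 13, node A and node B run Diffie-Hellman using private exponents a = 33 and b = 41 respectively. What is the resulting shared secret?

943

Node A sends A = α^a mod p = 13^33 mod 1153.
13^1 ≡ 13 (mod 1153)
13^2 = (13^1)^2 ≡ 13^2 = 169 ≡ 169 (mod 1153)
13^4 = (13^2)^2 ≡ 169^2 = 28561 ≡ 889 (mod 1153)
13^8 = (13^4)^2 ≡ 889^2 = 790321 ≡ 516 (mod 1153)
13^16 = (13^8)^2 ≡ 516^2 = 266256 ≡ 1066 (mod 1153)
13^32 = (13^16)^2 ≡ 1066^2 = 1136356 ≡ 651 (mod 1153)
13^33 = 13^32 · 13^1 ≡ 651 · 13 ≡ 392 (mod 1153).
So A = 392. Node B then computes K = A^b mod p = 392^41 mod 1153.
392^1 ≡ 392 (mod 1153)
392^2 = (392^1)^2 ≡ 392^2 = 153664 ≡ 315 (mod 1153)
392^4 = (392^2)^2 ≡ 315^2 = 99225 ≡ 67 (mod 1153)
392^8 = (392^4)^2 ≡ 67^2 = 4489 ≡ 1030 (mod 1153)
392^16 = (392^8)^2 ≡ 1030^2 = 1060900 ≡ 140 (mod 1153)
392^32 = (392^16)^2 ≡ 140^2 = 19600 ≡ 1152 (mod 1153)
392^41 = 392^32 · 392^8 · 392^1 ≡ 1152 · 1030 · 392 ≡ 943 (mod 1153).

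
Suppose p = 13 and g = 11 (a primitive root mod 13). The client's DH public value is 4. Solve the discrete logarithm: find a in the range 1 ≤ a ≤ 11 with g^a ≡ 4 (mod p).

2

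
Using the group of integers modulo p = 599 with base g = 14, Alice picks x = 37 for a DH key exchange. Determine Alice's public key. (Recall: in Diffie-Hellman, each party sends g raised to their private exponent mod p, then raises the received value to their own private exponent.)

Public value = 14^{37} \pmod{599}.
14^1 ≡ 14 (mod 599)
14^2 = (14^1)^2 ≡ 14^2 = 196 ≡ 196 (mod 599)
14^4 = (14^2)^2 ≡ 196^2 = 38416 ≡ 80 (mod 599)
14^8 = (14^4)^2 ≡ 80^2 = 6400 ≡ 410 (mod 599)
14^16 = (14^8)^2 ≡ 410^2 = 168100 ≡ 380 (mod 599)
14^32 = (14^16)^2 ≡ 380^2 = 144400 ≡ 41 (mod 599)
14^37 = 14^32 · 14^4 · 14^1 ≡ 41 · 80 · 14 ≡ 396 (mod 599).

396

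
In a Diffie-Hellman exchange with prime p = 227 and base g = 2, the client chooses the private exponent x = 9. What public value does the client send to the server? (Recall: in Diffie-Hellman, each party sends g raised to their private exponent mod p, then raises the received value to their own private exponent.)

58

Public value = 2^9 mod 227.
2^1 ≡ 2 (mod 227)
2^2 = (2^1)^2 ≡ 2^2 = 4 ≡ 4 (mod 227)
2^4 = (2^2)^2 ≡ 4^2 = 16 ≡ 16 (mod 227)
2^8 = (2^4)^2 ≡ 16^2 = 256 ≡ 29 (mod 227)
2^9 = 2^8 · 2^1 ≡ 29 · 2 ≡ 58 (mod 227).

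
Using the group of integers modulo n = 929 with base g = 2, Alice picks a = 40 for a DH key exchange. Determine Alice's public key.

Public value = 2^{40} \pmod{929}.
2^1 ≡ 2 (mod 929)
2^2 = (2^1)^2 ≡ 2^2 = 4 ≡ 4 (mod 929)
2^4 = (2^2)^2 ≡ 4^2 = 16 ≡ 16 (mod 929)
2^8 = (2^4)^2 ≡ 16^2 = 256 ≡ 256 (mod 929)
2^16 = (2^8)^2 ≡ 256^2 = 65536 ≡ 506 (mod 929)
2^32 = (2^16)^2 ≡ 506^2 = 256036 ≡ 561 (mod 929)
2^40 = 2^32 · 2^8 ≡ 561 · 256 ≡ 550 (mod 929).

550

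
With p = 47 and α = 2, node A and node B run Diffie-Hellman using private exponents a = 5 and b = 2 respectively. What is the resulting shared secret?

37

Node A sends A = α^a mod p = 2^5 mod 47.
2^1 ≡ 2 (mod 47)
2^2 = (2^1)^2 ≡ 2^2 = 4 ≡ 4 (mod 47)
2^4 = (2^2)^2 ≡ 4^2 = 16 ≡ 16 (mod 47)
2^5 = 2^4 · 2^1 ≡ 16 · 2 ≡ 32 (mod 47).
So A = 32. Node B then computes K = A^b mod p = 32^2 mod 47.
32^1 ≡ 32 (mod 47)
32^2 = (32^1)^2 ≡ 32^2 = 1024 ≡ 37 (mod 47)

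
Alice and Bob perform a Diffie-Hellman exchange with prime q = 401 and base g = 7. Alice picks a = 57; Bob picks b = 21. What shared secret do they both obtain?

Alice sends A = g^a mod q = 7^57 mod 401.
7^1 ≡ 7 (mod 401)
7^2 = (7^1)^2 ≡ 7^2 = 49 ≡ 49 (mod 401)
7^4 = (7^2)^2 ≡ 49^2 = 2401 ≡ 396 (mod 401)
7^8 = (7^4)^2 ≡ 396^2 = 156816 ≡ 25 (mod 401)
7^16 = (7^8)^2 ≡ 25^2 = 625 ≡ 224 (mod 401)
7^32 = (7^16)^2 ≡ 224^2 = 50176 ≡ 51 (mod 401)
7^57 = 7^32 · 7^16 · 7^8 · 7^1 ≡ 51 · 224 · 25 · 7 ≡ 215 (mod 401).
So A = 215. Bob then computes K = A^b mod q = 215^21 mod 401.
215^1 ≡ 215 (mod 401)
215^2 = (215^1)^2 ≡ 215^2 = 46225 ≡ 110 (mod 401)
215^4 = (215^2)^2 ≡ 110^2 = 12100 ≡ 70 (mod 401)
215^8 = (215^4)^2 ≡ 70^2 = 4900 ≡ 88 (mod 401)
215^16 = (215^8)^2 ≡ 88^2 = 7744 ≡ 125 (mod 401)
215^21 = 215^16 · 215^4 · 215^1 ≡ 125 · 70 · 215 ≡ 159 (mod 401).

159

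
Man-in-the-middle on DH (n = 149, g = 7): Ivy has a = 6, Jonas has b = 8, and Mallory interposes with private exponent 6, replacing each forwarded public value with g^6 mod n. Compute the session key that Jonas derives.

Jonas receives Mallory's public value M = 7^6 mod 149 instead of the honest one.
7^1 ≡ 7 (mod 149)
7^2 = (7^1)^2 ≡ 7^2 = 49 ≡ 49 (mod 149)
7^4 = (7^2)^2 ≡ 49^2 = 2401 ≡ 17 (mod 149)
7^6 = 7^4 · 7^2 ≡ 17 · 49 ≡ 88 (mod 149).
So M = 88. Jonas computes K = M^8 mod 149.
88^1 ≡ 88 (mod 149)
88^2 = (88^1)^2 ≡ 88^2 = 7744 ≡ 145 (mod 149)
88^4 = (88^2)^2 ≡ 145^2 = 21025 ≡ 16 (mod 149)
88^8 = (88^4)^2 ≡ 16^2 = 256 ≡ 107 (mod 149)

107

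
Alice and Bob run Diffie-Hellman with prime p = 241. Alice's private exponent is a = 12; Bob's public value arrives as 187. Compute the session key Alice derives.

Shared key K = 187^12 mod 241.
187^1 ≡ 187 (mod 241)
187^2 = (187^1)^2 ≡ 187^2 = 34969 ≡ 24 (mod 241)
187^4 = (187^2)^2 ≡ 24^2 = 576 ≡ 94 (mod 241)
187^8 = (187^4)^2 ≡ 94^2 = 8836 ≡ 160 (mod 241)
187^12 = 187^8 · 187^4 ≡ 160 · 94 ≡ 98 (mod 241).

98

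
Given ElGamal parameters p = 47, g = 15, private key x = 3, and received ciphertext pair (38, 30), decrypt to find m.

Shared mask s = c₁^x mod p = 38^3 mod 47.
38^1 ≡ 38 (mod 47)
38^2 = (38^1)^2 ≡ 38^2 = 1444 ≡ 34 (mod 47)
38^3 = 38^2 · 38^1 ≡ 34 · 38 ≡ 23 (mod 47).
So s = 23; s⁻¹ ≡ 45 (mod 47).
m = c₂ · s⁻¹ mod 47 = 30 · 45 mod 47 = 34.

34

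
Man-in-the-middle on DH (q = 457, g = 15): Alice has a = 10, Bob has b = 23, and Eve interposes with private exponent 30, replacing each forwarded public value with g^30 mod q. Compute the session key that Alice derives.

Alice receives Eve's public value M = 15^30 mod 457 instead of the honest one.
15^1 ≡ 15 (mod 457)
15^2 = (15^1)^2 ≡ 15^2 = 225 ≡ 225 (mod 457)
15^4 = (15^2)^2 ≡ 225^2 = 50625 ≡ 355 (mod 457)
15^8 = (15^4)^2 ≡ 355^2 = 126025 ≡ 350 (mod 457)
15^16 = (15^8)^2 ≡ 350^2 = 122500 ≡ 24 (mod 457)
15^30 = 15^16 · 15^8 · 15^4 · 15^2 ≡ 24 · 350 · 355 · 225 ≡ 423 (mod 457).
So M = 423. Alice computes K = M^10 mod 457.
423^1 ≡ 423 (mod 457)
423^2 = (423^1)^2 ≡ 423^2 = 178929 ≡ 242 (mod 457)
423^4 = (423^2)^2 ≡ 242^2 = 58564 ≡ 68 (mod 457)
423^8 = (423^4)^2 ≡ 68^2 = 4624 ≡ 54 (mod 457)
423^10 = 423^8 · 423^2 ≡ 54 · 242 ≡ 272 (mod 457).

272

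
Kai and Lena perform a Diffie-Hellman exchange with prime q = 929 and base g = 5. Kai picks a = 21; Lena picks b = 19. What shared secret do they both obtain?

Kai sends A = g^a mod q = 5^21 mod 929.
5^1 ≡ 5 (mod 929)
5^2 = (5^1)^2 ≡ 5^2 = 25 ≡ 25 (mod 929)
5^4 = (5^2)^2 ≡ 25^2 = 625 ≡ 625 (mod 929)
5^8 = (5^4)^2 ≡ 625^2 = 390625 ≡ 445 (mod 929)
5^16 = (5^8)^2 ≡ 445^2 = 198025 ≡ 148 (mod 929)
5^21 = 5^16 · 5^4 · 5^1 ≡ 148 · 625 · 5 ≡ 787 (mod 929).
So A = 787. Lena then computes K = A^b mod q = 787^19 mod 929.
787^1 ≡ 787 (mod 929)
787^2 = (787^1)^2 ≡ 787^2 = 619369 ≡ 655 (mod 929)
787^4 = (787^2)^2 ≡ 655^2 = 429025 ≡ 756 (mod 929)
787^8 = (787^4)^2 ≡ 756^2 = 571536 ≡ 201 (mod 929)
787^16 = (787^8)^2 ≡ 201^2 = 40401 ≡ 454 (mod 929)
787^19 = 787^16 · 787^2 · 787^1 ≡ 454 · 655 · 787 ≡ 226 (mod 929).

226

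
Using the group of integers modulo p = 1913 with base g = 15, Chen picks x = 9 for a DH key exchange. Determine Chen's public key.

238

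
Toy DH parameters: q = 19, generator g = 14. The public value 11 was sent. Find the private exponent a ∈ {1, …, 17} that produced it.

Try successive powers of 14 modulo 19:
14^1 ≡ 14
14^2 ≡ 6
14^3 ≡ 8
14^4 ≡ 17
14^5 ≡ 10
14^6 ≡ 7
14^7 ≡ 3
14^8 ≡ 4
14^9 ≡ 18
14^10 ≡ 5
14^11 ≡ 13
14^12 ≡ 11
Found: a = 12.

12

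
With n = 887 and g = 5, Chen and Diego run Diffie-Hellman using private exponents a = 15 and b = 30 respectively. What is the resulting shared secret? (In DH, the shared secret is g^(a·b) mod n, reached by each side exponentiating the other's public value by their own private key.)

818

Diego sends B = g^b mod n = 5^30 mod 887.
5^1 ≡ 5 (mod 887)
5^2 = (5^1)^2 ≡ 5^2 = 25 ≡ 25 (mod 887)
5^4 = (5^2)^2 ≡ 25^2 = 625 ≡ 625 (mod 887)
5^8 = (5^4)^2 ≡ 625^2 = 390625 ≡ 345 (mod 887)
5^16 = (5^8)^2 ≡ 345^2 = 119025 ≡ 167 (mod 887)
5^30 = 5^16 · 5^8 · 5^4 · 5^2 ≡ 167 · 345 · 625 · 25 ≡ 335 (mod 887).
So B = 335. Chen then computes K = B^a mod n = 335^15 mod 887.
335^1 ≡ 335 (mod 887)
335^2 = (335^1)^2 ≡ 335^2 = 112225 ≡ 463 (mod 887)
335^4 = (335^2)^2 ≡ 463^2 = 214369 ≡ 602 (mod 887)
335^8 = (335^4)^2 ≡ 602^2 = 362404 ≡ 508 (mod 887)
335^15 = 335^8 · 335^4 · 335^2 · 335^1 ≡ 508 · 602 · 463 · 335 ≡ 818 (mod 887).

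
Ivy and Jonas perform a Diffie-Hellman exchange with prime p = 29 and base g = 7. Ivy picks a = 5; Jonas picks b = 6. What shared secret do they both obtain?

20

Jonas sends B = g^b mod p = 7^6 mod 29.
7^1 ≡ 7 (mod 29)
7^2 = (7^1)^2 ≡ 7^2 = 49 ≡ 20 (mod 29)
7^4 = (7^2)^2 ≡ 20^2 = 400 ≡ 23 (mod 29)
7^6 = 7^4 · 7^2 ≡ 23 · 20 ≡ 25 (mod 29).
So B = 25. Ivy then computes K = B^a mod p = 25^5 mod 29.
25^1 ≡ 25 (mod 29)
25^2 = (25^1)^2 ≡ 25^2 = 625 ≡ 16 (mod 29)
25^4 = (25^2)^2 ≡ 16^2 = 256 ≡ 24 (mod 29)
25^5 = 25^4 · 25^1 ≡ 24 · 25 ≡ 20 (mod 29).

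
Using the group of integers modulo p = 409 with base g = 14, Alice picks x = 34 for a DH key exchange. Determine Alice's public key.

Public value = 14^34 (mod 409).
14^1 ≡ 14 (mod 409)
14^2 = (14^1)^2 ≡ 14^2 = 196 ≡ 196 (mod 409)
14^4 = (14^2)^2 ≡ 196^2 = 38416 ≡ 379 (mod 409)
14^8 = (14^4)^2 ≡ 379^2 = 143641 ≡ 82 (mod 409)
14^16 = (14^8)^2 ≡ 82^2 = 6724 ≡ 180 (mod 409)
14^32 = (14^16)^2 ≡ 180^2 = 32400 ≡ 89 (mod 409)
14^34 = 14^32 · 14^2 ≡ 89 · 196 ≡ 266 (mod 409).

266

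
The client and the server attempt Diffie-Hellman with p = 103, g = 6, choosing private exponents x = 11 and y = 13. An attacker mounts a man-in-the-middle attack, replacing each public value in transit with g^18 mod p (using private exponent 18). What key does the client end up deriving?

34

The client receives an attacker's public value M = 6^18 mod 103 instead of the honest one.
6^1 ≡ 6 (mod 103)
6^2 = (6^1)^2 ≡ 6^2 = 36 ≡ 36 (mod 103)
6^4 = (6^2)^2 ≡ 36^2 = 1296 ≡ 60 (mod 103)
6^8 = (6^4)^2 ≡ 60^2 = 3600 ≡ 98 (mod 103)
6^16 = (6^8)^2 ≡ 98^2 = 9604 ≡ 25 (mod 103)
6^18 = 6^16 · 6^2 ≡ 25 · 36 ≡ 76 (mod 103).
So M = 76. The client computes K = M^11 mod 103.
76^1 ≡ 76 (mod 103)
76^2 = (76^1)^2 ≡ 76^2 = 5776 ≡ 8 (mod 103)
76^4 = (76^2)^2 ≡ 8^2 = 64 ≡ 64 (mod 103)
76^8 = (76^4)^2 ≡ 64^2 = 4096 ≡ 79 (mod 103)
76^11 = 76^8 · 76^2 · 76^1 ≡ 79 · 8 · 76 ≡ 34 (mod 103).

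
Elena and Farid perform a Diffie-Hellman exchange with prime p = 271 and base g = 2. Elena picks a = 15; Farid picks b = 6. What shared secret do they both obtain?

Farid sends B = g^b mod p = 2^6 mod 271.
2^1 ≡ 2 (mod 271)
2^2 = (2^1)^2 ≡ 2^2 = 4 ≡ 4 (mod 271)
2^4 = (2^2)^2 ≡ 4^2 = 16 ≡ 16 (mod 271)
2^6 = 2^4 · 2^2 ≡ 16 · 4 ≡ 64 (mod 271).
So B = 64. Elena then computes K = B^a mod p = 64^15 mod 271.
64^1 ≡ 64 (mod 271)
64^2 = (64^1)^2 ≡ 64^2 = 4096 ≡ 31 (mod 271)
64^4 = (64^2)^2 ≡ 31^2 = 961 ≡ 148 (mod 271)
64^8 = (64^4)^2 ≡ 148^2 = 21904 ≡ 224 (mod 271)
64^15 = 64^8 · 64^4 · 64^2 · 64^1 ≡ 224 · 148 · 31 · 64 ≡ 242 (mod 271).

242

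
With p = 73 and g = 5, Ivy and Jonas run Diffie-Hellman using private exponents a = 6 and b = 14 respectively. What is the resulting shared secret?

Jonas sends B = g^b mod p = 5^14 mod 73.
5^1 ≡ 5 (mod 73)
5^2 = (5^1)^2 ≡ 5^2 = 25 ≡ 25 (mod 73)
5^4 = (5^2)^2 ≡ 25^2 = 625 ≡ 41 (mod 73)
5^8 = (5^4)^2 ≡ 41^2 = 1681 ≡ 2 (mod 73)
5^14 = 5^8 · 5^4 · 5^2 ≡ 2 · 41 · 25 ≡ 6 (mod 73).
So B = 6. Ivy then computes K = B^a mod p = 6^6 mod 73.
6^1 ≡ 6 (mod 73)
6^2 = (6^1)^2 ≡ 6^2 = 36 ≡ 36 (mod 73)
6^4 = (6^2)^2 ≡ 36^2 = 1296 ≡ 55 (mod 73)
6^6 = 6^4 · 6^2 ≡ 55 · 36 ≡ 9 (mod 73).

9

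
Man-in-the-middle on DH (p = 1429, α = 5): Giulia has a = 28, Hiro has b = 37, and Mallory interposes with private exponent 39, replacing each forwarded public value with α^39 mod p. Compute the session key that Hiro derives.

1312

Hiro receives Mallory's public value M = 5^39 mod 1429 instead of the honest one.
5^1 ≡ 5 (mod 1429)
5^2 = (5^1)^2 ≡ 5^2 = 25 ≡ 25 (mod 1429)
5^4 = (5^2)^2 ≡ 25^2 = 625 ≡ 625 (mod 1429)
5^8 = (5^4)^2 ≡ 625^2 = 390625 ≡ 508 (mod 1429)
5^16 = (5^8)^2 ≡ 508^2 = 258064 ≡ 844 (mod 1429)
5^32 = (5^16)^2 ≡ 844^2 = 712336 ≡ 694 (mod 1429)
5^39 = 5^32 · 5^4 · 5^2 · 5^1 ≡ 694 · 625 · 25 · 5 ≡ 1061 (mod 1429).
So M = 1061. Hiro computes K = M^37 mod 1429.
1061^1 ≡ 1061 (mod 1429)
1061^2 = (1061^1)^2 ≡ 1061^2 = 1125721 ≡ 1098 (mod 1429)
1061^4 = (1061^2)^2 ≡ 1098^2 = 1205604 ≡ 957 (mod 1429)
1061^8 = (1061^4)^2 ≡ 957^2 = 915849 ≡ 1289 (mod 1429)
1061^16 = (1061^8)^2 ≡ 1289^2 = 1661521 ≡ 1023 (mod 1429)
1061^32 = (1061^16)^2 ≡ 1023^2 = 1046529 ≡ 501 (mod 1429)
1061^37 = 1061^32 · 1061^4 · 1061^1 ≡ 501 · 957 · 1061 ≡ 1312 (mod 1429).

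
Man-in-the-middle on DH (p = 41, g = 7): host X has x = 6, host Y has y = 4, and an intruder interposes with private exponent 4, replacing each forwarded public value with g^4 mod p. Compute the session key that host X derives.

Host X receives an intruder's public value M = 7^4 mod 41 instead of the honest one.
7^1 ≡ 7 (mod 41)
7^2 = (7^1)^2 ≡ 7^2 = 49 ≡ 8 (mod 41)
7^4 = (7^2)^2 ≡ 8^2 = 64 ≡ 23 (mod 41)
So M = 23. Host X computes K = M^6 mod 41.
23^1 ≡ 23 (mod 41)
23^2 = (23^1)^2 ≡ 23^2 = 529 ≡ 37 (mod 41)
23^4 = (23^2)^2 ≡ 37^2 = 1369 ≡ 16 (mod 41)
23^6 = 23^4 · 23^2 ≡ 16 · 37 ≡ 18 (mod 41).

18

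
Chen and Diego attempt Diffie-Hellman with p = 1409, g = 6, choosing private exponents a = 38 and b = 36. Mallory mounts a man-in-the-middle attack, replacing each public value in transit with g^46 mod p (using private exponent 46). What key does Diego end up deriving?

1181

Diego receives Mallory's public value M = 6^46 mod 1409 instead of the honest one.
6^1 ≡ 6 (mod 1409)
6^2 = (6^1)^2 ≡ 6^2 = 36 ≡ 36 (mod 1409)
6^4 = (6^2)^2 ≡ 36^2 = 1296 ≡ 1296 (mod 1409)
6^8 = (6^4)^2 ≡ 1296^2 = 1679616 ≡ 88 (mod 1409)
6^16 = (6^8)^2 ≡ 88^2 = 7744 ≡ 699 (mod 1409)
6^32 = (6^16)^2 ≡ 699^2 = 488601 ≡ 1087 (mod 1409)
6^46 = 6^32 · 6^8 · 6^4 · 6^2 ≡ 1087 · 88 · 1296 · 36 ≡ 558 (mod 1409).
So M = 558. Diego computes K = M^36 mod 1409.
558^1 ≡ 558 (mod 1409)
558^2 = (558^1)^2 ≡ 558^2 = 311364 ≡ 1384 (mod 1409)
558^4 = (558^2)^2 ≡ 1384^2 = 1915456 ≡ 625 (mod 1409)
558^8 = (558^4)^2 ≡ 625^2 = 390625 ≡ 332 (mod 1409)
558^16 = (558^8)^2 ≡ 332^2 = 110224 ≡ 322 (mod 1409)
558^32 = (558^16)^2 ≡ 322^2 = 103684 ≡ 827 (mod 1409)
558^36 = 558^32 · 558^4 ≡ 827 · 625 ≡ 1181 (mod 1409).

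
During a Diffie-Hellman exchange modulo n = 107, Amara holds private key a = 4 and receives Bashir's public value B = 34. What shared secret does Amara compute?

Shared key K = 34^4 mod 107.
34^1 ≡ 34 (mod 107)
34^2 = (34^1)^2 ≡ 34^2 = 1156 ≡ 86 (mod 107)
34^4 = (34^2)^2 ≡ 86^2 = 7396 ≡ 13 (mod 107)

13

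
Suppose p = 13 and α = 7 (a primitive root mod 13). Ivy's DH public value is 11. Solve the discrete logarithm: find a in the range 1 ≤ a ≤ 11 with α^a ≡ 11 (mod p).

5

Try successive powers of 7 modulo 13:
7^1 ≡ 7
7^2 ≡ 10
7^3 ≡ 5
7^4 ≡ 9
7^5 ≡ 11
Found: a = 5.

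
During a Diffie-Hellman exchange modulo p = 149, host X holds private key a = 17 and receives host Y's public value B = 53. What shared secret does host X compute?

Shared key K = 53^17 mod 149.
53^1 ≡ 53 (mod 149)
53^2 = (53^1)^2 ≡ 53^2 = 2809 ≡ 127 (mod 149)
53^4 = (53^2)^2 ≡ 127^2 = 16129 ≡ 37 (mod 149)
53^8 = (53^4)^2 ≡ 37^2 = 1369 ≡ 28 (mod 149)
53^16 = (53^8)^2 ≡ 28^2 = 784 ≡ 39 (mod 149)
53^17 = 53^16 · 53^1 ≡ 39 · 53 ≡ 130 (mod 149).

130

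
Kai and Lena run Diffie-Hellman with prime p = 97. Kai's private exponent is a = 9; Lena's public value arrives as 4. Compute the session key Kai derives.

50

Shared key K = 4^9 mod 97.
4^1 ≡ 4 (mod 97)
4^2 = (4^1)^2 ≡ 4^2 = 16 ≡ 16 (mod 97)
4^4 = (4^2)^2 ≡ 16^2 = 256 ≡ 62 (mod 97)
4^8 = (4^4)^2 ≡ 62^2 = 3844 ≡ 61 (mod 97)
4^9 = 4^8 · 4^1 ≡ 61 · 4 ≡ 50 (mod 97).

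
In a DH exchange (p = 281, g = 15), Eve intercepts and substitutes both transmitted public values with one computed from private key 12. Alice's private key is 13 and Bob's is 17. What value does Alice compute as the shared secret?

8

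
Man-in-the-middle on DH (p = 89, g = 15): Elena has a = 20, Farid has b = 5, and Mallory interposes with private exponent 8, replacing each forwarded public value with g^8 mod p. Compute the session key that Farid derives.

39

Farid receives Mallory's public value M = 15^8 mod 89 instead of the honest one.
15^1 ≡ 15 (mod 89)
15^2 = (15^1)^2 ≡ 15^2 = 225 ≡ 47 (mod 89)
15^4 = (15^2)^2 ≡ 47^2 = 2209 ≡ 73 (mod 89)
15^8 = (15^4)^2 ≡ 73^2 = 5329 ≡ 78 (mod 89)
So M = 78. Farid computes K = M^5 mod 89.
78^1 ≡ 78 (mod 89)
78^2 = (78^1)^2 ≡ 78^2 = 6084 ≡ 32 (mod 89)
78^4 = (78^2)^2 ≡ 32^2 = 1024 ≡ 45 (mod 89)
78^5 = 78^4 · 78^1 ≡ 45 · 78 ≡ 39 (mod 89).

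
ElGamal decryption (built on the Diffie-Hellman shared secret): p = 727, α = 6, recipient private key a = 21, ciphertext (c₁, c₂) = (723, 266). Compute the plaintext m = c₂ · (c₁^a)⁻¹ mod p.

492

Shared mask s = c₁^a mod p = 723^21 mod 727.
723^1 ≡ 723 (mod 727)
723^2 = (723^1)^2 ≡ 723^2 = 522729 ≡ 16 (mod 727)
723^4 = (723^2)^2 ≡ 16^2 = 256 ≡ 256 (mod 727)
723^8 = (723^4)^2 ≡ 256^2 = 65536 ≡ 106 (mod 727)
723^16 = (723^8)^2 ≡ 106^2 = 11236 ≡ 331 (mod 727)
723^21 = 723^16 · 723^4 · 723^1 ≡ 331 · 256 · 723 ≡ 565 (mod 727).
So s = 565; s⁻¹ ≡ 543 (mod 727).
m = c₂ · s⁻¹ mod 727 = 266 · 543 mod 727 = 492.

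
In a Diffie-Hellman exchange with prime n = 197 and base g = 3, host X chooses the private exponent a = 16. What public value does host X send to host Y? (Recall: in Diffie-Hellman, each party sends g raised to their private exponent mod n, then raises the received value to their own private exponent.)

54

Public value = 3^16 mod 197.
3^1 ≡ 3 (mod 197)
3^2 = (3^1)^2 ≡ 3^2 = 9 ≡ 9 (mod 197)
3^4 = (3^2)^2 ≡ 9^2 = 81 ≡ 81 (mod 197)
3^8 = (3^4)^2 ≡ 81^2 = 6561 ≡ 60 (mod 197)
3^16 = (3^8)^2 ≡ 60^2 = 3600 ≡ 54 (mod 197)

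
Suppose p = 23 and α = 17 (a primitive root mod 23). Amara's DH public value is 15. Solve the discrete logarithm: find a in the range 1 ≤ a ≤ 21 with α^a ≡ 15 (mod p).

15

Try successive powers of 17 modulo 23:
17^1 ≡ 17
17^2 ≡ 13
17^3 ≡ 14
17^4 ≡ 8
17^5 ≡ 21
17^6 ≡ 12
17^7 ≡ 20
17^8 ≡ 18
17^9 ≡ 7
17^10 ≡ 4
17^11 ≡ 22
17^12 ≡ 6
17^13 ≡ 10
17^14 ≡ 9
17^15 ≡ 15
Found: a = 15.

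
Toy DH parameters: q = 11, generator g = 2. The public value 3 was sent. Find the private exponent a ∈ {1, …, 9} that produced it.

Try successive powers of 2 modulo 11:
2^1 ≡ 2
2^2 ≡ 4
2^3 ≡ 8
2^4 ≡ 5
2^5 ≡ 10
2^6 ≡ 9
2^7 ≡ 7
2^8 ≡ 3
Found: a = 8.

8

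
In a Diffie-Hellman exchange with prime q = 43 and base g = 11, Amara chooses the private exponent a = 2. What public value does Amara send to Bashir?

Public value = 11^2 mod 43.
11^1 ≡ 11 (mod 43)
11^2 = (11^1)^2 ≡ 11^2 = 121 ≡ 35 (mod 43)

35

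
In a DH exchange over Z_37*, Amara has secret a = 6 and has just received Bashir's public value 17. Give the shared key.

Shared key K = 17^6 mod 37.
17^1 ≡ 17 (mod 37)
17^2 = (17^1)^2 ≡ 17^2 = 289 ≡ 30 (mod 37)
17^4 = (17^2)^2 ≡ 30^2 = 900 ≡ 12 (mod 37)
17^6 = 17^4 · 17^2 ≡ 12 · 30 ≡ 27 (mod 37).

27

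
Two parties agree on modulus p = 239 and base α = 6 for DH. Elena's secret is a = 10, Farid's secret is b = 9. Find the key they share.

Farid sends B = α^b mod p = 6^9 mod 239.
6^1 ≡ 6 (mod 239)
6^2 = (6^1)^2 ≡ 6^2 = 36 ≡ 36 (mod 239)
6^4 = (6^2)^2 ≡ 36^2 = 1296 ≡ 101 (mod 239)
6^8 = (6^4)^2 ≡ 101^2 = 10201 ≡ 163 (mod 239)
6^9 = 6^8 · 6^1 ≡ 163 · 6 ≡ 22 (mod 239).
So B = 22. Elena then computes K = B^a mod p = 22^10 mod 239.
22^1 ≡ 22 (mod 239)
22^2 = (22^1)^2 ≡ 22^2 = 484 ≡ 6 (mod 239)
22^4 = (22^2)^2 ≡ 6^2 = 36 ≡ 36 (mod 239)
22^8 = (22^4)^2 ≡ 36^2 = 1296 ≡ 101 (mod 239)
22^10 = 22^8 · 22^2 ≡ 101 · 6 ≡ 128 (mod 239).

128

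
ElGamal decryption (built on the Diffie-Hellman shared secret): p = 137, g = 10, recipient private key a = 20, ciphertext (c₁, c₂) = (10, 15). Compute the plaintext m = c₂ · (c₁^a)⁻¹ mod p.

Shared mask s = c₁^a mod p = 10^20 mod 137.
10^1 ≡ 10 (mod 137)
10^2 = (10^1)^2 ≡ 10^2 = 100 ≡ 100 (mod 137)
10^4 = (10^2)^2 ≡ 100^2 = 10000 ≡ 136 (mod 137)
10^8 = (10^4)^2 ≡ 136^2 = 18496 ≡ 1 (mod 137)
10^16 = (10^8)^2 ≡ 1^2 = 1 ≡ 1 (mod 137)
10^20 = 10^16 · 10^4 ≡ 1 · 136 ≡ 136 (mod 137).
So s = 136; s⁻¹ ≡ 136 (mod 137).
m = c₂ · s⁻¹ mod 137 = 15 · 136 mod 137 = 122.

122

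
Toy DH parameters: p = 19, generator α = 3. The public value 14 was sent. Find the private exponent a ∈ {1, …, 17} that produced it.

13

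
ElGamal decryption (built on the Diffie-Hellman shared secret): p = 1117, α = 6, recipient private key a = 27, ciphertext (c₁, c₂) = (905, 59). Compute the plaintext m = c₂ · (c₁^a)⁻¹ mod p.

474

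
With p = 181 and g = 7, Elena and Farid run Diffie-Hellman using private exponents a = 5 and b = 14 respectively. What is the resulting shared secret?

133

Elena sends A = g^a mod p = 7^5 mod 181.
7^1 ≡ 7 (mod 181)
7^2 = (7^1)^2 ≡ 7^2 = 49 ≡ 49 (mod 181)
7^4 = (7^2)^2 ≡ 49^2 = 2401 ≡ 48 (mod 181)
7^5 = 7^4 · 7^1 ≡ 48 · 7 ≡ 155 (mod 181).
So A = 155. Farid then computes K = A^b mod p = 155^14 mod 181.
155^1 ≡ 155 (mod 181)
155^2 = (155^1)^2 ≡ 155^2 = 24025 ≡ 133 (mod 181)
155^4 = (155^2)^2 ≡ 133^2 = 17689 ≡ 132 (mod 181)
155^8 = (155^4)^2 ≡ 132^2 = 17424 ≡ 48 (mod 181)
155^14 = 155^8 · 155^4 · 155^2 ≡ 48 · 132 · 133 ≡ 133 (mod 181).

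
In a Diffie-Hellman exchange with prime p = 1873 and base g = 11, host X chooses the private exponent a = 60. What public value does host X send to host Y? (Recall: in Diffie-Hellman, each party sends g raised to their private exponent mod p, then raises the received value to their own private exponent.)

Public value = 11^60 (mod 1873).
11^1 ≡ 11 (mod 1873)
11^2 = (11^1)^2 ≡ 11^2 = 121 ≡ 121 (mod 1873)
11^4 = (11^2)^2 ≡ 121^2 = 14641 ≡ 1530 (mod 1873)
11^8 = (11^4)^2 ≡ 1530^2 = 2340900 ≡ 1523 (mod 1873)
11^16 = (11^8)^2 ≡ 1523^2 = 2319529 ≡ 755 (mod 1873)
11^32 = (11^16)^2 ≡ 755^2 = 570025 ≡ 633 (mod 1873)
11^60 = 11^32 · 11^16 · 11^8 · 11^4 ≡ 633 · 755 · 1523 · 1530 ≡ 956 (mod 1873).

956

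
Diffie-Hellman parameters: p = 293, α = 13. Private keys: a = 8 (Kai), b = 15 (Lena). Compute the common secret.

210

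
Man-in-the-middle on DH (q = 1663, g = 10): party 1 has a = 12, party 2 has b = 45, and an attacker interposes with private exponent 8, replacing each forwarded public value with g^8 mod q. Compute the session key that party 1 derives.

1143

Party 1 receives an attacker's public value M = 10^8 mod 1663 instead of the honest one.
10^1 ≡ 10 (mod 1663)
10^2 = (10^1)^2 ≡ 10^2 = 100 ≡ 100 (mod 1663)
10^4 = (10^2)^2 ≡ 100^2 = 10000 ≡ 22 (mod 1663)
10^8 = (10^4)^2 ≡ 22^2 = 484 ≡ 484 (mod 1663)
So M = 484. Party 1 computes K = M^12 mod 1663.
484^1 ≡ 484 (mod 1663)
484^2 = (484^1)^2 ≡ 484^2 = 234256 ≡ 1436 (mod 1663)
484^4 = (484^2)^2 ≡ 1436^2 = 2062096 ≡ 1639 (mod 1663)
484^8 = (484^4)^2 ≡ 1639^2 = 2686321 ≡ 576 (mod 1663)
484^12 = 484^8 · 484^4 ≡ 576 · 1639 ≡ 1143 (mod 1663).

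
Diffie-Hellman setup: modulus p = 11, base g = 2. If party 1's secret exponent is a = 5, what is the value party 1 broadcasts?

10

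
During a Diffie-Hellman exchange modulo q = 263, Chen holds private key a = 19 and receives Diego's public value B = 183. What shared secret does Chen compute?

52

Shared key K = 183^19 mod 263.
183^1 ≡ 183 (mod 263)
183^2 = (183^1)^2 ≡ 183^2 = 33489 ≡ 88 (mod 263)
183^4 = (183^2)^2 ≡ 88^2 = 7744 ≡ 117 (mod 263)
183^8 = (183^4)^2 ≡ 117^2 = 13689 ≡ 13 (mod 263)
183^16 = (183^8)^2 ≡ 13^2 = 169 ≡ 169 (mod 263)
183^19 = 183^16 · 183^2 · 183^1 ≡ 169 · 88 · 183 ≡ 52 (mod 263).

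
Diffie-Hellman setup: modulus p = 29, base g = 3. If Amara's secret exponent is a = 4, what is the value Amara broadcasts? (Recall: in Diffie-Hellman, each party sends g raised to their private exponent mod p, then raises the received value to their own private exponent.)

23

Public value = 3^{4} \pmod{29}.
3^1 ≡ 3 (mod 29)
3^2 = (3^1)^2 ≡ 3^2 = 9 ≡ 9 (mod 29)
3^4 = (3^2)^2 ≡ 9^2 = 81 ≡ 23 (mod 29)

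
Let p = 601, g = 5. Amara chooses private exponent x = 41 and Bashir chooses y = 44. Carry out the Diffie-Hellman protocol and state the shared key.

Bashir sends B = g^y mod p = 5^44 mod 601.
5^1 ≡ 5 (mod 601)
5^2 = (5^1)^2 ≡ 5^2 = 25 ≡ 25 (mod 601)
5^4 = (5^2)^2 ≡ 25^2 = 625 ≡ 24 (mod 601)
5^8 = (5^4)^2 ≡ 24^2 = 576 ≡ 576 (mod 601)
5^16 = (5^8)^2 ≡ 576^2 = 331776 ≡ 24 (mod 601)
5^32 = (5^16)^2 ≡ 24^2 = 576 ≡ 576 (mod 601)
5^44 = 5^32 · 5^8 · 5^4 ≡ 576 · 576 · 24 ≡ 576 (mod 601).
So B = 576. Amara then computes K = B^x mod p = 576^41 mod 601.
576^1 ≡ 576 (mod 601)
576^2 = (576^1)^2 ≡ 576^2 = 331776 ≡ 24 (mod 601)
576^4 = (576^2)^2 ≡ 24^2 = 576 ≡ 576 (mod 601)
576^8 = (576^4)^2 ≡ 576^2 = 331776 ≡ 24 (mod 601)
576^16 = (576^8)^2 ≡ 24^2 = 576 ≡ 576 (mod 601)
576^32 = (576^16)^2 ≡ 576^2 = 331776 ≡ 24 (mod 601)
576^41 = 576^32 · 576^8 · 576^1 ≡ 24 · 24 · 576 ≡ 24 (mod 601).

24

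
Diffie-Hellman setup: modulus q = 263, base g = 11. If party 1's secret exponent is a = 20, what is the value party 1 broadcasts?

51

Public value = 11^{20} \pmod{263}.
11^1 ≡ 11 (mod 263)
11^2 = (11^1)^2 ≡ 11^2 = 121 ≡ 121 (mod 263)
11^4 = (11^2)^2 ≡ 121^2 = 14641 ≡ 176 (mod 263)
11^8 = (11^4)^2 ≡ 176^2 = 30976 ≡ 205 (mod 263)
11^16 = (11^8)^2 ≡ 205^2 = 42025 ≡ 208 (mod 263)
11^20 = 11^16 · 11^4 ≡ 208 · 176 ≡ 51 (mod 263).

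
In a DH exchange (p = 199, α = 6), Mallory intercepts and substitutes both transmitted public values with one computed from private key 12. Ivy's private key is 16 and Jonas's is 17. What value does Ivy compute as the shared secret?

157

Ivy receives Mallory's public value M = 6^12 mod 199 instead of the honest one.
6^1 ≡ 6 (mod 199)
6^2 = (6^1)^2 ≡ 6^2 = 36 ≡ 36 (mod 199)
6^4 = (6^2)^2 ≡ 36^2 = 1296 ≡ 102 (mod 199)
6^8 = (6^4)^2 ≡ 102^2 = 10404 ≡ 56 (mod 199)
6^12 = 6^8 · 6^4 ≡ 56 · 102 ≡ 140 (mod 199).
So M = 140. Ivy computes K = M^16 mod 199.
140^1 ≡ 140 (mod 199)
140^2 = (140^1)^2 ≡ 140^2 = 19600 ≡ 98 (mod 199)
140^4 = (140^2)^2 ≡ 98^2 = 9604 ≡ 52 (mod 199)
140^8 = (140^4)^2 ≡ 52^2 = 2704 ≡ 117 (mod 199)
140^16 = (140^8)^2 ≡ 117^2 = 13689 ≡ 157 (mod 199)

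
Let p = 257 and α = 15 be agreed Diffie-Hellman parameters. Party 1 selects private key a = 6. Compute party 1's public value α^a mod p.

Public value = 15^6 mod 257.
15^1 ≡ 15 (mod 257)
15^2 = (15^1)^2 ≡ 15^2 = 225 ≡ 225 (mod 257)
15^4 = (15^2)^2 ≡ 225^2 = 50625 ≡ 253 (mod 257)
15^6 = 15^4 · 15^2 ≡ 253 · 225 ≡ 128 (mod 257).

128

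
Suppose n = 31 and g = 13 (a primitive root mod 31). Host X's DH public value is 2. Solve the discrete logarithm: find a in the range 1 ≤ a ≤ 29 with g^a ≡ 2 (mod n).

24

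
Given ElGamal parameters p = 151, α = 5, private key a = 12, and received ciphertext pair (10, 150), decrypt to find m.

24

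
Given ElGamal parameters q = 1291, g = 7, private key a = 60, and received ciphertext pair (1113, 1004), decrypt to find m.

712

Shared mask s = c₁^a mod q = 1113^60 mod 1291.
1113^1 ≡ 1113 (mod 1291)
1113^2 = (1113^1)^2 ≡ 1113^2 = 1238769 ≡ 700 (mod 1291)
1113^4 = (1113^2)^2 ≡ 700^2 = 490000 ≡ 711 (mod 1291)
1113^8 = (1113^4)^2 ≡ 711^2 = 505521 ≡ 740 (mod 1291)
1113^16 = (1113^8)^2 ≡ 740^2 = 547600 ≡ 216 (mod 1291)
1113^32 = (1113^16)^2 ≡ 216^2 = 46656 ≡ 180 (mod 1291)
1113^60 = 1113^32 · 1113^16 · 1113^8 · 1113^4 ≡ 180 · 216 · 740 · 711 ≡ 879 (mod 1291).
So s = 879; s⁻¹ ≡ 47 (mod 1291).
m = c₂ · s⁻¹ mod 1291 = 1004 · 47 mod 1291 = 712.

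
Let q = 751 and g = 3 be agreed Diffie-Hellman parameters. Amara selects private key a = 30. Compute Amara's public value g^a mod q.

481

Public value = 3^30 mod 751.
3^1 ≡ 3 (mod 751)
3^2 = (3^1)^2 ≡ 3^2 = 9 ≡ 9 (mod 751)
3^4 = (3^2)^2 ≡ 9^2 = 81 ≡ 81 (mod 751)
3^8 = (3^4)^2 ≡ 81^2 = 6561 ≡ 553 (mod 751)
3^16 = (3^8)^2 ≡ 553^2 = 305809 ≡ 152 (mod 751)
3^30 = 3^16 · 3^8 · 3^4 · 3^2 ≡ 152 · 553 · 81 · 9 ≡ 481 (mod 751).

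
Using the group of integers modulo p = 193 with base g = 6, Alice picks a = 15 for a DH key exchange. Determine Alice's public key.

179

Public value = 6^15 mod 193.
6^1 ≡ 6 (mod 193)
6^2 = (6^1)^2 ≡ 6^2 = 36 ≡ 36 (mod 193)
6^4 = (6^2)^2 ≡ 36^2 = 1296 ≡ 138 (mod 193)
6^8 = (6^4)^2 ≡ 138^2 = 19044 ≡ 130 (mod 193)
6^15 = 6^8 · 6^4 · 6^2 · 6^1 ≡ 130 · 138 · 36 · 6 ≡ 179 (mod 193).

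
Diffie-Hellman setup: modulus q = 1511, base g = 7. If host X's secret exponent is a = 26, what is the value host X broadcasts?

869

Public value = 7^26 mod 1511.
7^1 ≡ 7 (mod 1511)
7^2 = (7^1)^2 ≡ 7^2 = 49 ≡ 49 (mod 1511)
7^4 = (7^2)^2 ≡ 49^2 = 2401 ≡ 890 (mod 1511)
7^8 = (7^4)^2 ≡ 890^2 = 792100 ≡ 336 (mod 1511)
7^16 = (7^8)^2 ≡ 336^2 = 112896 ≡ 1082 (mod 1511)
7^26 = 7^16 · 7^8 · 7^2 ≡ 1082 · 336 · 49 ≡ 869 (mod 1511).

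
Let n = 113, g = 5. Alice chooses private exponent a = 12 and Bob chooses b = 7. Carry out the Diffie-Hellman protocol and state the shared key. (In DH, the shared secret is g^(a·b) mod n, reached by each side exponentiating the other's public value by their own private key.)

98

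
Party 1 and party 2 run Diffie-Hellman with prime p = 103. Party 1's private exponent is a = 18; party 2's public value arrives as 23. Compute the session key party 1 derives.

23

Shared key K = 23^18 mod 103.
23^1 ≡ 23 (mod 103)
23^2 = (23^1)^2 ≡ 23^2 = 529 ≡ 14 (mod 103)
23^4 = (23^2)^2 ≡ 14^2 = 196 ≡ 93 (mod 103)
23^8 = (23^4)^2 ≡ 93^2 = 8649 ≡ 100 (mod 103)
23^16 = (23^8)^2 ≡ 100^2 = 10000 ≡ 9 (mod 103)
23^18 = 23^16 · 23^2 ≡ 9 · 14 ≡ 23 (mod 103).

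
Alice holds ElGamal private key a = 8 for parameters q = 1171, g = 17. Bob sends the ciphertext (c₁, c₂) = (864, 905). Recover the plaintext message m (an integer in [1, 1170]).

650

Shared mask s = c₁^a mod q = 864^8 mod 1171.
864^1 ≡ 864 (mod 1171)
864^2 = (864^1)^2 ≡ 864^2 = 746496 ≡ 569 (mod 1171)
864^4 = (864^2)^2 ≡ 569^2 = 323761 ≡ 565 (mod 1171)
864^8 = (864^4)^2 ≡ 565^2 = 319225 ≡ 713 (mod 1171)
So s = 713; s⁻¹ ≡ 473 (mod 1171).
m = c₂ · s⁻¹ mod 1171 = 905 · 473 mod 1171 = 650.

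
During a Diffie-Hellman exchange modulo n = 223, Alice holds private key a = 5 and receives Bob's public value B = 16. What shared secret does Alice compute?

30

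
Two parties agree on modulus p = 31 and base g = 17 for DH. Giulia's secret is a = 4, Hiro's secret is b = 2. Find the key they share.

18

Giulia sends A = g^a mod p = 17^4 mod 31.
17^1 ≡ 17 (mod 31)
17^2 = (17^1)^2 ≡ 17^2 = 289 ≡ 10 (mod 31)
17^4 = (17^2)^2 ≡ 10^2 = 100 ≡ 7 (mod 31)
So A = 7. Hiro then computes K = A^b mod p = 7^2 mod 31.
7^1 ≡ 7 (mod 31)
7^2 = (7^1)^2 ≡ 7^2 = 49 ≡ 18 (mod 31)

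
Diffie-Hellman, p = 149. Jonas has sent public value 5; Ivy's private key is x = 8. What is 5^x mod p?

96

Shared key K = 5^8 mod 149.
5^1 ≡ 5 (mod 149)
5^2 = (5^1)^2 ≡ 5^2 = 25 ≡ 25 (mod 149)
5^4 = (5^2)^2 ≡ 25^2 = 625 ≡ 29 (mod 149)
5^8 = (5^4)^2 ≡ 29^2 = 841 ≡ 96 (mod 149)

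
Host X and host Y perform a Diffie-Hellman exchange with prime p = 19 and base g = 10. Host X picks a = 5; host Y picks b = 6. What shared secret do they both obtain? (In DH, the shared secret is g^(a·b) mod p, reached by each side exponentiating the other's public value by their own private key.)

7

Host X sends A = g^a mod p = 10^5 mod 19.
10^1 ≡ 10 (mod 19)
10^2 = (10^1)^2 ≡ 10^2 = 100 ≡ 5 (mod 19)
10^4 = (10^2)^2 ≡ 5^2 = 25 ≡ 6 (mod 19)
10^5 = 10^4 · 10^1 ≡ 6 · 10 ≡ 3 (mod 19).
So A = 3. Host Y then computes K = A^b mod p = 3^6 mod 19.
3^1 ≡ 3 (mod 19)
3^2 = (3^1)^2 ≡ 3^2 = 9 ≡ 9 (mod 19)
3^4 = (3^2)^2 ≡ 9^2 = 81 ≡ 5 (mod 19)
3^6 = 3^4 · 3^2 ≡ 5 · 9 ≡ 7 (mod 19).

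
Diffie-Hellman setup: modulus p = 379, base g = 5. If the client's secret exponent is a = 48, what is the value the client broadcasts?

Public value = 5^48 (mod 379).
5^1 ≡ 5 (mod 379)
5^2 = (5^1)^2 ≡ 5^2 = 25 ≡ 25 (mod 379)
5^4 = (5^2)^2 ≡ 25^2 = 625 ≡ 246 (mod 379)
5^8 = (5^4)^2 ≡ 246^2 = 60516 ≡ 255 (mod 379)
5^16 = (5^8)^2 ≡ 255^2 = 65025 ≡ 216 (mod 379)
5^32 = (5^16)^2 ≡ 216^2 = 46656 ≡ 39 (mod 379)
5^48 = 5^32 · 5^16 ≡ 39 · 216 ≡ 86 (mod 379).

86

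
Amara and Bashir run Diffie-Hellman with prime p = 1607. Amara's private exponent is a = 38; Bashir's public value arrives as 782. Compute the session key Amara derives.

Shared key K = 782^38 mod 1607.
782^1 ≡ 782 (mod 1607)
782^2 = (782^1)^2 ≡ 782^2 = 611524 ≡ 864 (mod 1607)
782^4 = (782^2)^2 ≡ 864^2 = 746496 ≡ 848 (mod 1607)
782^8 = (782^4)^2 ≡ 848^2 = 719104 ≡ 775 (mod 1607)
782^16 = (782^8)^2 ≡ 775^2 = 600625 ≡ 1214 (mod 1607)
782^32 = (782^16)^2 ≡ 1214^2 = 1473796 ≡ 177 (mod 1607)
782^38 = 782^32 · 782^4 · 782^2 ≡ 177 · 848 · 864 ≡ 1258 (mod 1607).

1258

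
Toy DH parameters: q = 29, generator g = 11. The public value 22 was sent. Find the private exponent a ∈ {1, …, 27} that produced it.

10

Try successive powers of 11 modulo 29:
11^1 ≡ 11
11^2 ≡ 5
11^3 ≡ 26
11^4 ≡ 25
11^5 ≡ 14
11^6 ≡ 9
11^7 ≡ 12
11^8 ≡ 16
11^9 ≡ 2
11^10 ≡ 22
Found: a = 10.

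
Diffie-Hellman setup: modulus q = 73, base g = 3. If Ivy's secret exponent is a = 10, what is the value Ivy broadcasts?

Public value = 3^10 (mod 73).
3^1 ≡ 3 (mod 73)
3^2 = (3^1)^2 ≡ 3^2 = 9 ≡ 9 (mod 73)
3^4 = (3^2)^2 ≡ 9^2 = 81 ≡ 8 (mod 73)
3^8 = (3^4)^2 ≡ 8^2 = 64 ≡ 64 (mod 73)
3^10 = 3^8 · 3^2 ≡ 64 · 9 ≡ 65 (mod 73).

65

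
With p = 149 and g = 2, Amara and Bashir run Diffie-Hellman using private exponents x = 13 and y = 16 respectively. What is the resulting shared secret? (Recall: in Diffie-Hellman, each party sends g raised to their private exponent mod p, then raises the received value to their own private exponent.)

Bashir sends B = g^y mod p = 2^16 mod 149.
2^1 ≡ 2 (mod 149)
2^2 = (2^1)^2 ≡ 2^2 = 4 ≡ 4 (mod 149)
2^4 = (2^2)^2 ≡ 4^2 = 16 ≡ 16 (mod 149)
2^8 = (2^4)^2 ≡ 16^2 = 256 ≡ 107 (mod 149)
2^16 = (2^8)^2 ≡ 107^2 = 11449 ≡ 125 (mod 149)
So B = 125. Amara then computes K = B^x mod p = 125^13 mod 149.
125^1 ≡ 125 (mod 149)
125^2 = (125^1)^2 ≡ 125^2 = 15625 ≡ 129 (mod 149)
125^4 = (125^2)^2 ≡ 129^2 = 16641 ≡ 102 (mod 149)
125^8 = (125^4)^2 ≡ 102^2 = 10404 ≡ 123 (mod 149)
125^13 = 125^8 · 125^4 · 125^1 ≡ 123 · 102 · 125 ≡ 25 (mod 149).

25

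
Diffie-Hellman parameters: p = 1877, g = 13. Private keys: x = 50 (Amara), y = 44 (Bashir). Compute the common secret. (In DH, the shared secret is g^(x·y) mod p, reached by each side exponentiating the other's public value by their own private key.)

1124

Bashir sends B = g^y mod p = 13^44 mod 1877.
13^1 ≡ 13 (mod 1877)
13^2 = (13^1)^2 ≡ 13^2 = 169 ≡ 169 (mod 1877)
13^4 = (13^2)^2 ≡ 169^2 = 28561 ≡ 406 (mod 1877)
13^8 = (13^4)^2 ≡ 406^2 = 164836 ≡ 1537 (mod 1877)
13^16 = (13^8)^2 ≡ 1537^2 = 2362369 ≡ 1103 (mod 1877)
13^32 = (13^16)^2 ≡ 1103^2 = 1216609 ≡ 313 (mod 1877)
13^44 = 13^32 · 13^8 · 13^4 ≡ 313 · 1537 · 406 ≡ 143 (mod 1877).
So B = 143. Amara then computes K = B^x mod p = 143^50 mod 1877.
143^1 ≡ 143 (mod 1877)
143^2 = (143^1)^2 ≡ 143^2 = 20449 ≡ 1679 (mod 1877)
143^4 = (143^2)^2 ≡ 1679^2 = 2819041 ≡ 1664 (mod 1877)
143^8 = (143^4)^2 ≡ 1664^2 = 2768896 ≡ 321 (mod 1877)
143^16 = (143^8)^2 ≡ 321^2 = 103041 ≡ 1683 (mod 1877)
143^32 = (143^16)^2 ≡ 1683^2 = 2832489 ≡ 96 (mod 1877)
143^50 = 143^32 · 143^16 · 143^2 ≡ 96 · 1683 · 1679 ≡ 1124 (mod 1877).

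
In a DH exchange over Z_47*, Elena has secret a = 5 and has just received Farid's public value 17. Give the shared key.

Shared key K = 17^5 mod 47.
17^1 ≡ 17 (mod 47)
17^2 = (17^1)^2 ≡ 17^2 = 289 ≡ 7 (mod 47)
17^4 = (17^2)^2 ≡ 7^2 = 49 ≡ 2 (mod 47)
17^5 = 17^4 · 17^1 ≡ 2 · 17 ≡ 34 (mod 47).

34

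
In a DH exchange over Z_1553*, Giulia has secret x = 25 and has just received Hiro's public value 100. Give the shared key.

Shared key K = 100^25 mod 1553.
100^1 ≡ 100 (mod 1553)
100^2 = (100^1)^2 ≡ 100^2 = 10000 ≡ 682 (mod 1553)
100^4 = (100^2)^2 ≡ 682^2 = 465124 ≡ 777 (mod 1553)
100^8 = (100^4)^2 ≡ 777^2 = 603729 ≡ 1165 (mod 1553)
100^16 = (100^8)^2 ≡ 1165^2 = 1357225 ≡ 1456 (mod 1553)
100^25 = 100^16 · 100^8 · 100^1 ≡ 1456 · 1165 · 100 ≡ 681 (mod 1553).

681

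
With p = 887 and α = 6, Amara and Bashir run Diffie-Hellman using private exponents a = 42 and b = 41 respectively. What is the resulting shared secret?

Bashir sends B = α^b mod p = 6^41 mod 887.
6^1 ≡ 6 (mod 887)
6^2 = (6^1)^2 ≡ 6^2 = 36 ≡ 36 (mod 887)
6^4 = (6^2)^2 ≡ 36^2 = 1296 ≡ 409 (mod 887)
6^8 = (6^4)^2 ≡ 409^2 = 167281 ≡ 525 (mod 887)
6^16 = (6^8)^2 ≡ 525^2 = 275625 ≡ 655 (mod 887)
6^32 = (6^16)^2 ≡ 655^2 = 429025 ≡ 604 (mod 887)
6^41 = 6^32 · 6^8 · 6^1 ≡ 604 · 525 · 6 ≡ 872 (mod 887).
So B = 872. Amara then computes K = B^a mod p = 872^42 mod 887.
872^1 ≡ 872 (mod 887)
872^2 = (872^1)^2 ≡ 872^2 = 760384 ≡ 225 (mod 887)
872^4 = (872^2)^2 ≡ 225^2 = 50625 ≡ 66 (mod 887)
872^8 = (872^4)^2 ≡ 66^2 = 4356 ≡ 808 (mod 887)
872^16 = (872^8)^2 ≡ 808^2 = 652864 ≡ 32 (mod 887)
872^32 = (872^16)^2 ≡ 32^2 = 1024 ≡ 137 (mod 887)
872^42 = 872^32 · 872^8 · 872^2 ≡ 137 · 808 · 225 ≡ 527 (mod 887).

527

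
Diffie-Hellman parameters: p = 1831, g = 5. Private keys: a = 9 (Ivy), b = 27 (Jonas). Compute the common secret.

Jonas sends B = g^b mod p = 5^27 mod 1831.
5^1 ≡ 5 (mod 1831)
5^2 = (5^1)^2 ≡ 5^2 = 25 ≡ 25 (mod 1831)
5^4 = (5^2)^2 ≡ 25^2 = 625 ≡ 625 (mod 1831)
5^8 = (5^4)^2 ≡ 625^2 = 390625 ≡ 622 (mod 1831)
5^16 = (5^8)^2 ≡ 622^2 = 386884 ≡ 543 (mod 1831)
5^27 = 5^16 · 5^8 · 5^2 · 5^1 ≡ 543 · 622 · 25 · 5 ≡ 883 (mod 1831).
So B = 883. Ivy then computes K = B^a mod p = 883^9 mod 1831.
883^1 ≡ 883 (mod 1831)
883^2 = (883^1)^2 ≡ 883^2 = 779689 ≡ 1514 (mod 1831)
883^4 = (883^2)^2 ≡ 1514^2 = 2292196 ≡ 1615 (mod 1831)
883^8 = (883^4)^2 ≡ 1615^2 = 2608225 ≡ 881 (mod 1831)
883^9 = 883^8 · 883^1 ≡ 881 · 883 ≡ 1579 (mod 1831).

1579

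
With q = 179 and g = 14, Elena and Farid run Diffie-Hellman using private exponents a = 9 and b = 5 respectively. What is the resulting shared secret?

67

Farid sends B = g^b mod q = 14^5 mod 179.
14^1 ≡ 14 (mod 179)
14^2 = (14^1)^2 ≡ 14^2 = 196 ≡ 17 (mod 179)
14^4 = (14^2)^2 ≡ 17^2 = 289 ≡ 110 (mod 179)
14^5 = 14^4 · 14^1 ≡ 110 · 14 ≡ 108 (mod 179).
So B = 108. Elena then computes K = B^a mod q = 108^9 mod 179.
108^1 ≡ 108 (mod 179)
108^2 = (108^1)^2 ≡ 108^2 = 11664 ≡ 29 (mod 179)
108^4 = (108^2)^2 ≡ 29^2 = 841 ≡ 125 (mod 179)
108^8 = (108^4)^2 ≡ 125^2 = 15625 ≡ 52 (mod 179)
108^9 = 108^8 · 108^1 ≡ 52 · 108 ≡ 67 (mod 179).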